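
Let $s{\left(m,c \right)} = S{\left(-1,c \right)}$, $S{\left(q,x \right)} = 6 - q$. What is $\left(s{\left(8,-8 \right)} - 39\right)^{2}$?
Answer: $1024$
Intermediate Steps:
$s{\left(m,c \right)} = 7$ ($s{\left(m,c \right)} = 6 - -1 = 6 + 1 = 7$)
$\left(s{\left(8,-8 \right)} - 39\right)^{2} = \left(7 - 39\right)^{2} = \left(-32\right)^{2} = 1024$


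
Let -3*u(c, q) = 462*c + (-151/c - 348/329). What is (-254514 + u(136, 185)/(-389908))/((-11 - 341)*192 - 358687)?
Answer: 13320784174523183/22310227292863776 ≈ 0.59707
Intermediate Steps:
u(c, q) = 116/329 - 154*c + 151/(3*c) (u(c, q) = -(462*c + (-151/c - 348/329))/3 = -(462*c + (-348/329 - 151/c))/3 = -(-348/329 - 151/c + 462*c)/3 = 116/329 - 154*c + 151/(3*c))
(-254514 + u(136, 185)/(-389908))/((-11 - 341)*192 - 358687) = (-254514 + (116/329 - 154*136 + (151/3)/136)/(-389908))/((-11 - 341)*192 - 358687) = (-254514 + (116/329 - 20944 + (151/3)*(1/136))*(-1/389908))/(-352*192 - 358687) = (-254514 + (116/329 - 20944 + 151/408)*(-1/389908))/(-67584 - 358687) = (-254514 - 2811258001/134232*(-1/389908))/(-426271) = (-254514 + 2811258001/52338130656)*(-1/426271) = -13320784174523183/52338130656*(-1/426271) = 13320784174523183/22310227292863776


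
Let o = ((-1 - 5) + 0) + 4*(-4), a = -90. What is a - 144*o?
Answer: 3078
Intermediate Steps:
o = -22 (o = (-6 + 0) - 16 = -6 - 16 = -22)
a - 144*o = -90 - 144*(-22) = -90 + 3168 = 3078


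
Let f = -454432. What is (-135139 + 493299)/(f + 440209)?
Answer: -32560/1293 ≈ -25.182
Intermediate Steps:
(-135139 + 493299)/(f + 440209) = (-135139 + 493299)/(-454432 + 440209) = 358160/(-14223) = 358160*(-1/14223) = -32560/1293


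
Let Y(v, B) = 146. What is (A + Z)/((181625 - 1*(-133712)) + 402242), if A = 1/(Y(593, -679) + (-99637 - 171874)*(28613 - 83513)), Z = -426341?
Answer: -2118339784641895/3565399866124878 ≈ -0.59414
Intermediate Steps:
A = 1/14905954046 (A = 1/(146 + (-99637 - 171874)*(28613 - 83513)) = 1/(146 - 271511*(-54900)) = 1/(146 + 14905953900) = 1/14905954046 ≈ 6.7087e-11)
(A + Z)/((181625 - 1*(-133712)) + 402242) = (1/14905954046 - 426341)/((181625 - 1*(-133712)) + 402242) = -6355019353925685/(14905954046*((181625 + 133712) + 402242)) = -6355019353925685/(14905954046*(315337 + 402242)) = -6355019353925685/14905954046/717579 = -6355019353925685/14905954046*1/717579 = -2118339784641895/3565399866124878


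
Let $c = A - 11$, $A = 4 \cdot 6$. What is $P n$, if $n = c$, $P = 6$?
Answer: $78$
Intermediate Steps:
$A = 24$
$c = 13$ ($c = 24 - 11 = 13$)
$n = 13$
$P n = 6 \cdot 13 = 78$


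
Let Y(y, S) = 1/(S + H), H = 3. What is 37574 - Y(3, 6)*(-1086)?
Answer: 113084/3 ≈ 37695.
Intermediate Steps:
Y(y, S) = 1/(3 + S) (Y(y, S) = 1/(S + 3) = 1/(3 + S))
37574 - Y(3, 6)*(-1086) = 37574 - (-1086)/(3 + 6) = 37574 - (-1086)/9 = 37574 - 1*(-362/3) = 37574 + 362/3 = 113084/3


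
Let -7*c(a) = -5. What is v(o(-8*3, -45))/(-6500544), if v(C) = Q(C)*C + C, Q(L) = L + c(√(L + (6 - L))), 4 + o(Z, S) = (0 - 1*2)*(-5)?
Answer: -27/3791984 ≈ -7.1203e-6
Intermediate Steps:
o(Z, S) = 6 (o(Z, S) = -4 + (0 - 1*2)*(-5) = -4 + (0 - 2)*(-5) = -4 - 2*(-5) = -4 + 10 = 6)
c(a) = 5/7 (c(a) = -⅐*(-5) = 5/7)
Q(L) = 5/7 + L (Q(L) = L + 5/7 = 5/7 + L)
v(C) = C + C*(5/7 + C) (v(C) = (5/7 + C)*C + C = C*(5/7 + C) + C = C + C*(5/7 + C))
v(o(-8*3, -45))/(-6500544) = ((⅐)*6*(12 + 7*6))/(-6500544) = ((⅐)*6*(12 + 42))*(-1/6500544) = ((⅐)*6*54)*(-1/6500544) = (324/7)*(-1/6500544) = -27/3791984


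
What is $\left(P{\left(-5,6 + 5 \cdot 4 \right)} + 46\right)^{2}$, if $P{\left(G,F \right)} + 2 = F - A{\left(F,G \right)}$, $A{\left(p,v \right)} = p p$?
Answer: $367236$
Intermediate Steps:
$A{\left(p,v \right)} = p^{2}$
$P{\left(G,F \right)} = -2 + F - F^{2}$ ($P{\left(G,F \right)} = -2 - \left(F^{2} - F\right) = -2 + F - F^{2}$)
$\left(P{\left(-5,6 + 5 \cdot 4 \right)} + 46\right)^{2} = \left(\left(-2 + \left(6 + 5 \cdot 4\right) - \left(6 + 5 \cdot 4\right)^{2}\right) + 46\right)^{2} = \left(\left(-2 + \left(6 + 20\right) - \left(6 + 20\right)^{2}\right) + 46\right)^{2} = \left(\left(-2 + 26 - 26^{2}\right) + 46\right)^{2} = \left(\left(-2 + 26 - 676\right) + 46\right)^{2} = \left(-652 + 46\right)^{2} = \left(-606\right)^{2} = 367236$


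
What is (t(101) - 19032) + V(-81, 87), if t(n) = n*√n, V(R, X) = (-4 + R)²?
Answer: -11807 + 101*√101 ≈ -10792.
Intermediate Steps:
t(n) = n^(3/2)
(t(101) - 19032) + V(-81, 87) = (101^(3/2) - 19032) + (-4 - 81)² = (101*√101 - 19032) + (-85)² = (-19032 + 101*√101) + 7225 = -11807 + 101*√101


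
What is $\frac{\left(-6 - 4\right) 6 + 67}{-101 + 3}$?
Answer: $- \frac{1}{14} \approx -0.071429$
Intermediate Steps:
$\frac{\left(-6 - 4\right) 6 + 67}{-101 + 3} = \frac{\left(-10\right) 6 + 67}{-98} = \left(-60 + 67\right) \left(- \frac{1}{98}\right) = 7 \left(- \frac{1}{98}\right) = - \frac{1}{14}$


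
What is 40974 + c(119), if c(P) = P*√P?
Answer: 40974 + 119*√119 ≈ 42272.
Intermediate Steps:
c(P) = P^(3/2)
40974 + c(119) = 40974 + 119^(3/2) = 40974 + 119*√119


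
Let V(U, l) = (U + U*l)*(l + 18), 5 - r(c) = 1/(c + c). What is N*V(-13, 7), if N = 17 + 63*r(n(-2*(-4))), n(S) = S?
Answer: -1705925/2 ≈ -8.5296e+5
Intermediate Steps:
r(c) = 5 - 1/(2*c) (r(c) = 5 - 1/(c + c) = 5 - 1/(2*c))
N = 5249/16 (N = 17 + 63*(5 - 1/(2*((-2*(-4))))) = 17 + 63*(5 - 1/2/8) = 17 + 63*(5 - 1/2*1/8) = 17 + 63*(5 - 1/16) = 17 + 63*(79/16) = 17 + 4977/16 = 5249/16 ≈ 328.06)
V(U, l) = (18 + l)*(U + U*l) (V(U, l) = (U + U*l)*(18 + l) = (18 + l)*(U + U*l))
N*V(-13, 7) = 5249*(-13*(18 + 7**2 + 19*7))/16 = 5249*(-13*(18 + 49 + 133))/16 = 5249*(-13*200)/16 = (5249/16)*(-2600) = -1705925/2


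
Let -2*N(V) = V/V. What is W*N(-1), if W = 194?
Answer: -97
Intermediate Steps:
N(V) = -½ (N(V) = -V/(2*V) = -½*1 = -½)
W*N(-1) = 194*(-½) = -97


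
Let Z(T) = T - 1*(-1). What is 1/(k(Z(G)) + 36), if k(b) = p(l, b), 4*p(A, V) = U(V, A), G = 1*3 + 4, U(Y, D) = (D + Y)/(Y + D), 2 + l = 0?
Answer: 4/145 ≈ 0.027586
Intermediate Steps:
l = -2 (l = -2 + 0 = -2)
U(Y, D) = 1 (U(Y, D) = (D + Y)/(D + Y) = 1)
G = 7 (G = 3 + 4 = 7)
p(A, V) = ¼ (p(A, V) = (¼)*1 = ¼)
Z(T) = 1 + T (Z(T) = T + 1 = 1 + T)
k(b) = ¼
1/(k(Z(G)) + 36) = 1/(¼ + 36) = 1/(145/4) = 4/145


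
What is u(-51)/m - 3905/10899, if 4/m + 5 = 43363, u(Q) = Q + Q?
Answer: -12050254376/10899 ≈ -1.1056e+6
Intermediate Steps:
u(Q) = 2*Q
m = 2/21679 (m = 4/(-5 + 43363) = 4/43358 = 4*(1/43358) = 2/21679 ≈ 9.2255e-5)
u(-51)/m - 3905/10899 = (2*(-51))/(2/21679) - 3905/10899 = -102*21679/2 - 3905*1/10899 = -1105629 - 3905/10899 = -12050254376/10899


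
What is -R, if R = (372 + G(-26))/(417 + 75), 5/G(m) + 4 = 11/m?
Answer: -4265/5658 ≈ -0.75380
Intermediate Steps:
G(m) = 5/(-4 + 11/m)
R = 4265/5658 (R = (372 - 5*(-26)/(-11 + 4*(-26)))/(417 + 75) = (372 - 5*(-26)/(-11 - 104))/492 = (372 - 5*(-26)/(-115))*(1/492) = (372 - 5*(-26)*(-1/115))*(1/492) = (372 - 26/23)*(1/492) = (8530/23)*(1/492) = 4265/5658 ≈ 0.75380)
-R = -1*4265/5658 = -4265/5658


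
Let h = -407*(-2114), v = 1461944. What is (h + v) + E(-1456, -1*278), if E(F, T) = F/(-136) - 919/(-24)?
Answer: 947535527/408 ≈ 2.3224e+6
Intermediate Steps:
h = 860398
E(F, T) = 919/24 - F/136 (E(F, T) = F*(-1/136) - 919*(-1/24) = -F/136 + 919/24 = 919/24 - F/136)
(h + v) + E(-1456, -1*278) = (860398 + 1461944) + (919/24 - 1/136*(-1456)) = 2322342 + (919/24 + 182/17) = 2322342 + 19991/408 = 947535527/408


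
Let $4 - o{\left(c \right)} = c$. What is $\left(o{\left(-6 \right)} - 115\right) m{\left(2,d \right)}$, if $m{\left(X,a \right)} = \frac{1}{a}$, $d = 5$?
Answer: $-21$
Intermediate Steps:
$o{\left(c \right)} = 4 - c$
$\left(o{\left(-6 \right)} - 115\right) m{\left(2,d \right)} = \frac{\left(4 - -6\right) - 115}{5} = \left(\left(4 + 6\right) - 115\right) \frac{1}{5} = \left(10 - 115\right) \frac{1}{5} = \left(-105\right) \frac{1}{5} = -21$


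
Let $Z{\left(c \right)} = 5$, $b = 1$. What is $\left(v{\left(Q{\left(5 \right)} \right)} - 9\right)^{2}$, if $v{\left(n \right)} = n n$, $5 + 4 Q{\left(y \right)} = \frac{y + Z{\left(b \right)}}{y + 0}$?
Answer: $\frac{18225}{256} \approx 71.191$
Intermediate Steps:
$Q{\left(y \right)} = - \frac{5}{4} + \frac{5 + y}{4 y}$ ($Q{\left(y \right)} = - \frac{5}{4} + \frac{\left(y + 5\right) \frac{1}{y + 0}}{4} = - \frac{5}{4} + \frac{\left(5 + y\right) \frac{1}{y}}{4} = - \frac{5}{4} + \frac{\frac{1}{y} \left(5 + y\right)}{4} = - \frac{5}{4} + \frac{5 + y}{4 y}$)
$v{\left(n \right)} = n^{2}$
$\left(v{\left(Q{\left(5 \right)} \right)} - 9\right)^{2} = \left(\left(\frac{\frac{5}{4} - 5}{5}\right)^{2} - 9\right)^{2} = \left(\left(\frac{1}{5} \left(- \frac{15}{4}\right)\right)^{2} - 9\right)^{2} = \left(\left(- \frac{3}{4}\right)^{2} - 9\right)^{2} = \left(\frac{9}{16} - 9\right)^{2} = \left(- \frac{135}{16}\right)^{2} = \frac{18225}{256}$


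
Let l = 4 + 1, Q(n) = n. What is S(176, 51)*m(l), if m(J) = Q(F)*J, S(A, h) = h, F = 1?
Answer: 255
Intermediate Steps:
l = 5
m(J) = J (m(J) = 1*J = J)
S(176, 51)*m(l) = 51*5 = 255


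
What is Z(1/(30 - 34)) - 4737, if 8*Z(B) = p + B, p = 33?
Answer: -151453/32 ≈ -4732.9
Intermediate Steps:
Z(B) = 33/8 + B/8 (Z(B) = (33 + B)/8 = 33/8 + B/8)
Z(1/(30 - 34)) - 4737 = (33/8 + 1/(8*(30 - 34))) - 4737 = (33/8 + (⅛)/(-4)) - 4737 = (33/8 + (⅛)*(-¼)) - 4737 = (33/8 - 1/32) - 4737 = 131/32 - 4737 = -151453/32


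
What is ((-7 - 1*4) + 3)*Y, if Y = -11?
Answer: 88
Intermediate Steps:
((-7 - 1*4) + 3)*Y = ((-7 - 1*4) + 3)*(-11) = ((-7 - 4) + 3)*(-11) = (-11 + 3)*(-11) = -8*(-11) = 88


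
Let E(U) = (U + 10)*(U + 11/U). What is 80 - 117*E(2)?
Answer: -10450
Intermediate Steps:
E(U) = (10 + U)*(U + 11/U)
80 - 117*E(2) = 80 - 117*(11 + 2² + 10*2 + 110/2) = 80 - 117*(11 + 4 + 20 + 110*(½)) = 80 - 117*(11 + 4 + 20 + 55) = 80 - 117*90 = 80 - 10530 = -10450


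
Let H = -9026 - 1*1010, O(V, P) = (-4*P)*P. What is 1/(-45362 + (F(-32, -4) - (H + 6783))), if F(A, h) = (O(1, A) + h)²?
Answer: 1/16767891 ≈ 5.9638e-8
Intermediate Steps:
O(V, P) = -4*P²
H = -10036 (H = -9026 - 1010 = -10036)
F(A, h) = (h - 4*A²)² (F(A, h) = (-4*A² + h)² = (h - 4*A²)²)
1/(-45362 + (F(-32, -4) - (H + 6783))) = 1/(-45362 + ((-1*(-4) + 4*(-32)²)² - (-10036 + 6783))) = 1/(-45362 + ((4 + 4*1024)² - 1*(-3253))) = 1/(-45362 + ((4 + 4096)² + 3253)) = 1/(-45362 + (4100² + 3253)) = 1/(-45362 + (16810000 + 3253)) = 1/(-45362 + 16813253) = 1/16767891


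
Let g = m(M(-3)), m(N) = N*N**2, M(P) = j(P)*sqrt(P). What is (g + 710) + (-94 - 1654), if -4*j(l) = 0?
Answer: -1038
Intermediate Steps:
j(l) = 0 (j(l) = -1/4*0 = 0)
M(P) = 0 (M(P) = 0*sqrt(P) = 0)
m(N) = N**3
g = 0 (g = 0**3 = 0)
(g + 710) + (-94 - 1654) = (0 + 710) + (-94 - 1654) = 710 - 1748 = -1038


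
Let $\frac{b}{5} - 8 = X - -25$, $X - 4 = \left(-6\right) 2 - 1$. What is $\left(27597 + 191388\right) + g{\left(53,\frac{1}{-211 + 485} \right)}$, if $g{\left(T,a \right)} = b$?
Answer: $219105$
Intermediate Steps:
$X = -9$ ($X = 4 - 13 = -9$)
$b = 120$ ($b = 40 + 5 \left(-9 - -25\right) = 40 + 5 \left(-9 + \left(-85 + 110\right)\right) = 40 + 5 \left(-9 + 25\right) = 40 + 5 \cdot 16 = 40 + 80 = 120$)
$g{\left(T,a \right)} = 120$
$\left(27597 + 191388\right) + g{\left(53,\frac{1}{-211 + 485} \right)} = \left(27597 + 191388\right) + 120 = 218985 + 120 = 219105$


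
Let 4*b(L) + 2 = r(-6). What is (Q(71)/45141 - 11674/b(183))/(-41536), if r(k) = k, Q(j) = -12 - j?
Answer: -131743967/937488288 ≈ -0.14053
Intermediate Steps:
b(L) = -2 (b(L) = -1/2 + (1/4)*(-6) = -1/2 - 3/2 = -2)
(Q(71)/45141 - 11674/b(183))/(-41536) = ((-12 - 1*71)/45141 - 11674/(-2))/(-41536) = ((-12 - 71)*(1/45141) - 11674*(-1/2))*(-1/41536) = (-83*1/45141 + 5837)*(-1/41536) = (-83/45141 + 5837)*(-1/41536) = (263487934/45141)*(-1/41536) = -131743967/937488288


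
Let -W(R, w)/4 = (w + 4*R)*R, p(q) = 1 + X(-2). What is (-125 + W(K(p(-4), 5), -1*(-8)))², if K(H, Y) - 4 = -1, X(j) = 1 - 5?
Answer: 133225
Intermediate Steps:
X(j) = -4
p(q) = -3 (p(q) = 1 - 4 = -3)
K(H, Y) = 3 (K(H, Y) = 4 - 1 = 3)
W(R, w) = -4*R*(w + 4*R) (W(R, w) = -4*(w + 4*R)*R = -4*R*(w + 4*R))
(-125 + W(K(p(-4), 5), -1*(-8)))² = (-125 - 4*3*(-1*(-8) + 4*3))² = (-125 - 4*3*(8 + 12))² = (-125 - 4*3*20)² = (-125 - 240)² = (-365)² = 133225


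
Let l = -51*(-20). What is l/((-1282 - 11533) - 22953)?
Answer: -15/526 ≈ -0.028517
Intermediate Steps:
l = 1020
l/((-1282 - 11533) - 22953) = 1020/((-1282 - 11533) - 22953) = 1020/(-12815 - 22953) = 1020/(-35768) = 1020*(-1/35768) = -15/526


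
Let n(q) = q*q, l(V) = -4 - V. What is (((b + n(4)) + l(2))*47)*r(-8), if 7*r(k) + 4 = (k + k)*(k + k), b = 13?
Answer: 38916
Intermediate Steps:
n(q) = q²
r(k) = -4/7 + 4*k²/7 (r(k) = -4/7 + ((k + k)*(k + k))/7 = -4/7 + ((2*k)*(2*k))/7 = -4/7 + (4*k²)/7 = -4/7 + 4*k²/7)
(((b + n(4)) + l(2))*47)*r(-8) = (((13 + 4²) + (-4 - 1*2))*47)*(-4/7 + (4/7)*(-8)²) = (((13 + 16) + (-4 - 2))*47)*(-4/7 + (4/7)*64) = ((29 - 6)*47)*(-4/7 + 256/7) = (23*47)*36 = 1081*36 = 38916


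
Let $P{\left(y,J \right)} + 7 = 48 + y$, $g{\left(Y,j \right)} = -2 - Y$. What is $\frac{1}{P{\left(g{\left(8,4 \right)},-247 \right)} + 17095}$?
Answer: $\frac{1}{17126} \approx 5.8391 \cdot 10^{-5}$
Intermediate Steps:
$P{\left(y,J \right)} = 41 + y$ ($P{\left(y,J \right)} = -7 + \left(48 + y\right) = 41 + y$)
$\frac{1}{P{\left(g{\left(8,4 \right)},-247 \right)} + 17095} = \frac{1}{\left(41 - 10\right) + 17095} = \frac{1}{31 + 17095} = \frac{1}{17126}$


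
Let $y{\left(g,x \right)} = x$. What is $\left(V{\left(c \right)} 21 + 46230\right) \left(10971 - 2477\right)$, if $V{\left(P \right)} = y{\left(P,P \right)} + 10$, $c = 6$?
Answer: $395531604$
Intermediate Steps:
$V{\left(P \right)} = 10 + P$ ($V{\left(P \right)} = P + 10 = 10 + P$)
$\left(V{\left(c \right)} 21 + 46230\right) \left(10971 - 2477\right) = \left(\left(10 + 6\right) 21 + 46230\right) \left(10971 - 2477\right) = \left(16 \cdot 21 + 46230\right) 8494 = \left(336 + 46230\right) 8494 = 46566 \cdot 8494 = 395531604$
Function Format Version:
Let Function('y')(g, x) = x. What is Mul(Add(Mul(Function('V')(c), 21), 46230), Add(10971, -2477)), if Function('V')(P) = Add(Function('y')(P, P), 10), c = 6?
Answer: 395531604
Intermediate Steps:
Function('V')(P) = Add(10, P) (Function('V')(P) = Add(P, 10) = Add(10, P))
Mul(Add(Mul(Function('V')(c), 21), 46230), Add(10971, -2477)) = Mul(Add(Mul(Add(10, 6), 21), 46230), Add(10971, -2477)) = Mul(Add(Mul(16, 21), 46230), 8494) = Mul(Add(336, 46230), 8494) = Mul(46566, 8494) = 395531604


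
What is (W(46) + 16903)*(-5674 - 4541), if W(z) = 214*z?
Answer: -273220605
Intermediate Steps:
(W(46) + 16903)*(-5674 - 4541) = (214*46 + 16903)*(-5674 - 4541) = (9844 + 16903)*(-10215) = 26747*(-10215) = -273220605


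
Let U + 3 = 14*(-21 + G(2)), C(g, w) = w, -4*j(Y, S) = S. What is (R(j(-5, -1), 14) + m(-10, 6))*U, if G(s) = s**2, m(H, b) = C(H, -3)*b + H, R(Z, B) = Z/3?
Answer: 80735/12 ≈ 6727.9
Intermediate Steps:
j(Y, S) = -S/4
R(Z, B) = Z/3 (R(Z, B) = Z*(1/3) = Z/3)
m(H, b) = H - 3*b (m(H, b) = -3*b + H = H - 3*b)
U = -241 (U = -3 + 14*(-21 + 2**2) = -3 + 14*(-21 + 4) = -3 + 14*(-17) = -3 - 238 = -241)
(R(j(-5, -1), 14) + m(-10, 6))*U = ((-1/4*(-1))/3 + (-10 - 3*6))*(-241) = ((1/3)*(1/4) + (-10 - 18))*(-241) = (1/12 - 28)*(-241) = -335/12*(-241) = 80735/12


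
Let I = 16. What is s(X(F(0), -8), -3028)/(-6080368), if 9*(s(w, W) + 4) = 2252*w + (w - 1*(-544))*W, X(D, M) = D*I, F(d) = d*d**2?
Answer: 58831/1954404 ≈ 0.030102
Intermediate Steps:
F(d) = d**3
X(D, M) = 16*D (X(D, M) = D*16 = 16*D)
s(w, W) = -4 + 2252*w/9 + W*(544 + w)/9 (s(w, W) = -4 + (2252*w + (w - 1*(-544))*W)/9 = -4 + (2252*w + (w + 544)*W)/9 = -4 + (2252*w + (544 + w)*W)/9 = -4 + (2252*w + W*(544 + w))/9 = -4 + (2252*w/9 + W*(544 + w)/9) = -4 + 2252*w/9 + W*(544 + w)/9)
s(X(F(0), -8), -3028)/(-6080368) = (-4 + (544/9)*(-3028) + 2252*(16*0**3)/9 + (1/9)*(-3028)*(16*0**3))/(-6080368) = (-4 - 1647232/9 + 2252*(16*0)/9 + (1/9)*(-3028)*(16*0))*(-1/6080368) = (-4 - 1647232/9 + (2252/9)*0 + (1/9)*(-3028)*0)*(-1/6080368) = (-4 - 1647232/9 + 0 + 0)*(-1/6080368) = -1647268/9*(-1/6080368) = 58831/1954404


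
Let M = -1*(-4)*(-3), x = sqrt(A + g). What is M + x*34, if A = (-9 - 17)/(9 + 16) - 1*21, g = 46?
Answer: -12 + 34*sqrt(599)/5 ≈ 154.43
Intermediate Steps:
A = -551/25 (A = -26/25 - 21 = -551/25 ≈ -22.040)
x = sqrt(599)/5 (x = sqrt(-551/25 + 46) = sqrt(599/25) = sqrt(599)/5 ≈ 4.8949)
M = -12 (M = 4*(-3) = -12)
M + x*34 = -12 + (sqrt(599)/5)*34 = -12 + 34*sqrt(599)/5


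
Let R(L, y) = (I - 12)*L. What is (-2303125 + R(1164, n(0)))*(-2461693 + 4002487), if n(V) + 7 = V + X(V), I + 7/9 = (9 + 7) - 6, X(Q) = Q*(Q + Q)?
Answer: -3553623081850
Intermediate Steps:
X(Q) = 2*Q² (X(Q) = Q*(2*Q) = 2*Q²)
I = 83/9 (I = -7/9 + ((9 + 7) - 6) = -7/9 + (16 - 6) = -7/9 + 10 = 83/9 ≈ 9.2222)
n(V) = -7 + V + 2*V² (n(V) = -7 + (V + 2*V²) = -7 + V + 2*V²)
R(L, y) = -25*L/9 (R(L, y) = (83/9 - 12)*L = -25*L/9)
(-2303125 + R(1164, n(0)))*(-2461693 + 4002487) = (-2303125 - 25/9*1164)*(-2461693 + 4002487) = (-2303125 - 9700/3)*1540794 = -6919075/3*1540794 = -3553623081850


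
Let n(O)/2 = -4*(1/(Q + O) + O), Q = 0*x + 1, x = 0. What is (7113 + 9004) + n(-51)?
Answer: 413129/25 ≈ 16525.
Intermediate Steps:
Q = 1 (Q = 0*0 + 1 = 0 + 1 = 1)
n(O) = -8*O - 8/(1 + O) (n(O) = 2*(-4*(1/(1 + O) + O)) = 2*(-4*(O + 1/(1 + O))) = 2*(-4*O - 4/(1 + O)) = -8*O - 8/(1 + O))
(7113 + 9004) + n(-51) = (7113 + 9004) + 8*(-1 - 1*(-51) - 1*(-51)**2)/(1 - 51) = 16117 + 8*(-1 + 51 - 1*2601)/(-50) = 16117 + 8*(-1/50)*(-1 + 51 - 2601) = 16117 + 8*(-1/50)*(-2551) = 16117 + 10204/25 = 413129/25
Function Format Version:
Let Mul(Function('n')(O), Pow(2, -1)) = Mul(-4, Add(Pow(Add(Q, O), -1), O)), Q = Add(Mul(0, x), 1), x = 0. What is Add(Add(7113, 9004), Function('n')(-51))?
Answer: Rational(413129, 25) ≈ 16525.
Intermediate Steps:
Q = 1 (Q = Add(Mul(0, 0), 1) = Add(0, 1) = 1)
Function('n')(O) = Add(Mul(-8, O), Mul(-8, Pow(Add(1, O), -1))) (Function('n')(O) = Mul(2, Mul(-4, Add(Pow(Add(1, O), -1), O))) = Mul(2, Mul(-4, Add(O, Pow(Add(1, O), -1)))) = Mul(2, Add(Mul(-4, O), Mul(-4, Pow(Add(1, O), -1)))) = Add(Mul(-8, O), Mul(-8, Pow(Add(1, O), -1))))
Add(Add(7113, 9004), Function('n')(-51)) = Add(Add(7113, 9004), Mul(8, Pow(Add(1, -51), -1), Add(-1, Mul(-1, -51), Mul(-1, Pow(-51, 2))))) = Add(16117, Mul(8, Pow(-50, -1), Add(-1, 51, Mul(-1, 2601)))) = Add(16117, Mul(8, Rational(-1, 50), Add(-1, 51, -2601))) = Add(16117, Mul(8, Rational(-1, 50), -2551)) = Add(16117, Rational(10204, 25)) = Rational(413129, 25)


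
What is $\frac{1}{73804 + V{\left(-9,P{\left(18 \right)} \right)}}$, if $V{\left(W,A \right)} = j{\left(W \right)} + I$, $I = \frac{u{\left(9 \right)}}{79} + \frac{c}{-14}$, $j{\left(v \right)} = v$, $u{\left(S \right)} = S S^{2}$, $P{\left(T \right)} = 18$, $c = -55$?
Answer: $\frac{1106}{81631821} \approx 1.3549 \cdot 10^{-5}$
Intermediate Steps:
$u{\left(S \right)} = S^{3}$
$I = \frac{14551}{1106}$ ($I = \frac{9^{3}}{79} - \frac{55}{-14} = 729 \cdot \frac{1}{79} - - \frac{55}{14} = \frac{729}{79} + \frac{55}{14} = \frac{14551}{1106} \approx 13.156$)
$V{\left(W,A \right)} = \frac{14551}{1106} + W$ ($V{\left(W,A \right)} = W + \frac{14551}{1106} = \frac{14551}{1106} + W$)
$\frac{1}{73804 + V{\left(-9,P{\left(18 \right)} \right)}} = \frac{1}{73804 + \left(\frac{14551}{1106} - 9\right)} = \frac{1}{73804 + \frac{4597}{1106}} = \frac{1}{\frac{81631821}{1106}} = \frac{1106}{81631821}$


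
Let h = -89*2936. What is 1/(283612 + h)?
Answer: 1/22308 ≈ 4.4827e-5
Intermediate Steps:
h = -261304
1/(283612 + h) = 1/(283612 - 261304) = 1/22308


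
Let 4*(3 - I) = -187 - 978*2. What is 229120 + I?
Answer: 918635/4 ≈ 2.2966e+5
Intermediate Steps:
I = 2155/4 (I = 3 - (-187 - 978*2)/4 = 3 - (-187 - 6*326)/4 = 3 - (-187 - 1956)/4 = 3 - 1/4*(-2143) = 3 + 2143/4 = 2155/4 ≈ 538.75)
229120 + I = 229120 + 2155/4 = 918635/4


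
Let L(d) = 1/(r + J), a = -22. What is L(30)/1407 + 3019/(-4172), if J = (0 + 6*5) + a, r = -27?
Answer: -11530157/15932868 ≈ -0.72367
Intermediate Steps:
J = 8 (J = (0 + 6*5) - 22 = (0 + 30) - 22 = 30 - 22 = 8)
L(d) = -1/19 (L(d) = 1/(-27 + 8) = 1/(-19) = -1/19)
L(30)/1407 + 3019/(-4172) = -1/19/1407 + 3019/(-4172) = -1/19*1/1407 + 3019*(-1/4172) = -1/26733 - 3019/4172 = -11530157/15932868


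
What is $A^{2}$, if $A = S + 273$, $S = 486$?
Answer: $576081$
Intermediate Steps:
$A = 759$ ($A = 486 + 273 = 759$)
$A^{2} = 759^{2} = 576081$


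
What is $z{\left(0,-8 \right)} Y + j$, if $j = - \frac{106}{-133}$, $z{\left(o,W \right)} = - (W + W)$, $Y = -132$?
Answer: $- \frac{280790}{133} \approx -2111.2$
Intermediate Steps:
$z{\left(o,W \right)} = - 2 W$
$j = \frac{106}{133}$ ($j = \left(-106\right) \left(- \frac{1}{133}\right) = \frac{106}{133} \approx 0.79699$)
$z{\left(0,-8 \right)} Y + j = \left(-2\right) \left(-8\right) \left(-132\right) + \frac{106}{133} = 16 \left(-132\right) + \frac{106}{133} = -2112 + \frac{106}{133} = - \frac{280790}{133}$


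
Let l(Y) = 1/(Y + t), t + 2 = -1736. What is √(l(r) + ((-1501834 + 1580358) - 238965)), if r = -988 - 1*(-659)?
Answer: 2*I*√171370602429/2067 ≈ 400.55*I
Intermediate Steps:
r = -329 (r = -988 + 659 = -329)
t = -1738 (t = -2 - 1736 = -1738)
l(Y) = 1/(-1738 + Y) (l(Y) = 1/(Y - 1738) = 1/(-1738 + Y))
√(l(r) + ((-1501834 + 1580358) - 238965)) = √(1/(-1738 - 329) + ((-1501834 + 1580358) - 238965)) = √(1/(-2067) + (78524 - 238965)) = √(-1/2067 - 160441) = √(-331631548/2067) = 2*I*√171370602429/2067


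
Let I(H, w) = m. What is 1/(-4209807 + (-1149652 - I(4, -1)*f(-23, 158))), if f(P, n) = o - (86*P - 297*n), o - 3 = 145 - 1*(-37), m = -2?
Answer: -1/5261281 ≈ -1.9007e-7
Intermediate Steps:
I(H, w) = -2
o = 185 (o = 3 + (145 - 1*(-37)) = 3 + (145 + 37) = 3 + 182 = 185)
f(P, n) = 185 - 86*P + 297*n (f(P, n) = 185 - (86*P - 297*n) = 185 - (-297*n + 86*P) = 185 + (-86*P + 297*n) = 185 - 86*P + 297*n)
1/(-4209807 + (-1149652 - I(4, -1)*f(-23, 158))) = 1/(-4209807 + (-1149652 - (-2)*(185 - 86*(-23) + 297*158))) = 1/(-4209807 + (-1149652 - (-2)*(185 + 1978 + 46926))) = 1/(-4209807 + (-1149652 - (-2)*49089)) = 1/(-4209807 + (-1149652 - 1*(-98178))) = 1/(-4209807 + (-1149652 + 98178)) = 1/(-4209807 - 1051474) = 1/(-5261281) = -1/5261281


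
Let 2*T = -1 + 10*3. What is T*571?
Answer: 16559/2 ≈ 8279.5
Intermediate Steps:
T = 29/2 (T = (-1 + 10*3)/2 = (-1 + 30)/2 = (1/2)*29 = 29/2 ≈ 14.500)
T*571 = (29/2)*571 = 16559/2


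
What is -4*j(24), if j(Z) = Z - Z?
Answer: 0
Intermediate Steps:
j(Z) = 0
-4*j(24) = -4*0 = 0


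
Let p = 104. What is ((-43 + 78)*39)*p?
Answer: 141960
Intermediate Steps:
((-43 + 78)*39)*p = ((-43 + 78)*39)*104 = (35*39)*104 = 1365*104 = 141960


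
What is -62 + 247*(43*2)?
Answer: 21180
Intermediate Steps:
-62 + 247*(43*2) = -62 + 247*86 = -62 + 21242 = 21180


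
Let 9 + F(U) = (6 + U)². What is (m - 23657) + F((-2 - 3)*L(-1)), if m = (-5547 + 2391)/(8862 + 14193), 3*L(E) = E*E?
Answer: -1635569593/69165 ≈ -23647.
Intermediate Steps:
L(E) = E²/3 (L(E) = (E*E)/3 = E²/3)
F(U) = -9 + (6 + U)²
m = -1052/7685 (m = -3156/23055 = -3156*1/23055 = -1052/7685 ≈ -0.13689)
(m - 23657) + F((-2 - 3)*L(-1)) = (-1052/7685 - 23657) + (-9 + (6 + (-2 - 3)*((⅓)*(-1)²))²) = -181805097/7685 + (-9 + (6 - 5/3)²) = -181805097/7685 + (-9 + (13/3)²) = -181805097/7685 + (-9 + 169/9) = -181805097/7685 + 88/9 = -1635569593/69165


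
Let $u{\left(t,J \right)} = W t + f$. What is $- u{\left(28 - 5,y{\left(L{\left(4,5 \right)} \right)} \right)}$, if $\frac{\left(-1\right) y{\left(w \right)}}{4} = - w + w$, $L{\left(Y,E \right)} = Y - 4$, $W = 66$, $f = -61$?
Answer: $-1457$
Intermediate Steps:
$L{\left(Y,E \right)} = -4 + Y$
$y{\left(w \right)} = 0$ ($y{\left(w \right)} = - 4 \left(- w + w\right) = \left(-4\right) 0 = 0$)
$u{\left(t,J \right)} = -61 + 66 t$ ($u{\left(t,J \right)} = 66 t - 61 = -61 + 66 t$)
$- u{\left(28 - 5,y{\left(L{\left(4,5 \right)} \right)} \right)} = - (-61 + 66 \left(28 - 5\right)) = - (-61 + 66 \cdot 23) = - (-61 + 1518) = \left(-1\right) 1457 = -1457$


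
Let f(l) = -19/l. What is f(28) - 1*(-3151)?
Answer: 88209/28 ≈ 3150.3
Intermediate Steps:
f(28) - 1*(-3151) = -19/28 - 1*(-3151) = -19*1/28 + 3151 = -19/28 + 3151 = 88209/28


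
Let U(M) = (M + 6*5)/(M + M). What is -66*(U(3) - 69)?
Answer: 4191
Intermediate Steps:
U(M) = (30 + M)/(2*M) (U(M) = (M + 30)/((2*M)) = (30 + M)*(1/(2*M)) = (30 + M)/(2*M))
-66*(U(3) - 69) = -66*((½)*(30 + 3)/3 - 69) = -66*((½)*(⅓)*33 - 69) = -66*(11/2 - 69) = -66*(-127/2) = 4191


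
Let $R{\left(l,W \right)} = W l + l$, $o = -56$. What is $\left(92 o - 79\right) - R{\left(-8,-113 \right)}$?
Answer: $-6127$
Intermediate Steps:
$R{\left(l,W \right)} = l + W l$
$\left(92 o - 79\right) - R{\left(-8,-113 \right)} = \left(92 \left(-56\right) - 79\right) - - 8 \left(1 - 113\right) = \left(-5152 - 79\right) - \left(-8\right) \left(-112\right) = -5231 - 896 = -6127$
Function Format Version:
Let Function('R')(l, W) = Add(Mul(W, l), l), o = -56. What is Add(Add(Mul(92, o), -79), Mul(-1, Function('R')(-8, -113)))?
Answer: -6127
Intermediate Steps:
Function('R')(l, W) = Add(l, Mul(W, l))
Add(Add(Mul(92, o), -79), Mul(-1, Function('R')(-8, -113))) = Add(Add(Mul(92, -56), -79), Mul(-1, Mul(-8, Add(1, -113)))) = Add(Add(-5152, -79), Mul(-1, Mul(-8, -112))) = Add(-5231, Mul(-1, 896)) = Add(-5231, -896) = -6127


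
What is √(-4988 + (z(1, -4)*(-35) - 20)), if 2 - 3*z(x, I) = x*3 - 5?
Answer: 2*I*√11373/3 ≈ 71.096*I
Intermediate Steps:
z(x, I) = 7/3 - x (z(x, I) = ⅔ - (x*3 - 5)/3 = ⅔ - (3*x - 5)/3 = ⅔ - (-5 + 3*x)/3 = ⅔ + (5/3 - x) = 7/3 - x)
√(-4988 + (z(1, -4)*(-35) - 20)) = √(-4988 + ((7/3 - 1*1)*(-35) - 20)) = √(-4988 + ((7/3 - 1)*(-35) - 20)) = √(-4988 + ((4/3)*(-35) - 20)) = √(-4988 + (-140/3 - 20)) = √(-4988 - 200/3) = √(-15164/3) = 2*I*√11373/3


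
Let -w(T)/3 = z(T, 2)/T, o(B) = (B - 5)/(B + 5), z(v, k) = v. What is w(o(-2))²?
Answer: 9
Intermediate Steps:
o(B) = (-5 + B)/(5 + B)
w(T) = -3 (w(T) = -3*T/T = -3*1 = -3)
w(o(-2))² = (-3)² = 9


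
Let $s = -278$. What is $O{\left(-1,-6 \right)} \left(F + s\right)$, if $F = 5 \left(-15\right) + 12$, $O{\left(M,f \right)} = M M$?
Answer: $-341$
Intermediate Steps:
$O{\left(M,f \right)} = M^{2}$
$F = -63$ ($F = -75 + 12 = -63$)
$O{\left(-1,-6 \right)} \left(F + s\right) = \left(-1\right)^{2} \left(-63 - 278\right) = 1 \left(-341\right) = -341$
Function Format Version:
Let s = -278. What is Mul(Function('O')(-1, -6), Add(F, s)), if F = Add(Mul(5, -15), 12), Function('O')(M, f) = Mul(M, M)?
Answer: -341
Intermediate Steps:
Function('O')(M, f) = Pow(M, 2)
F = -63 (F = Add(-75, 12) = -63)
Mul(Function('O')(-1, -6), Add(F, s)) = Mul(Pow(-1, 2), Add(-63, -278)) = Mul(1, -341) = -341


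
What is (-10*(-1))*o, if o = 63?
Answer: 630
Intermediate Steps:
(-10*(-1))*o = -10*(-1)*63 = 10*63 = 630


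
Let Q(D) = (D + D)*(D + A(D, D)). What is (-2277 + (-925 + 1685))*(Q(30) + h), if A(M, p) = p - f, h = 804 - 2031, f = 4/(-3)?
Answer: -3721201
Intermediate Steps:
f = -4/3 (f = 4*(-⅓) = -4/3 ≈ -1.3333)
h = -1227
A(M, p) = 4/3 + p (A(M, p) = p - 1*(-4/3) = p + 4/3 = 4/3 + p)
Q(D) = 2*D*(4/3 + 2*D) (Q(D) = (D + D)*(D + (4/3 + D)) = (2*D)*(4/3 + 2*D) = 2*D*(4/3 + 2*D))
(-2277 + (-925 + 1685))*(Q(30) + h) = (-2277 + (-925 + 1685))*((4/3)*30*(2 + 3*30) - 1227) = (-2277 + 760)*((4/3)*30*(2 + 90) - 1227) = -1517*((4/3)*30*92 - 1227) = -1517*(3680 - 1227) = -1517*2453 = -3721201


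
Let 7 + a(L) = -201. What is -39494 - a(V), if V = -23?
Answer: -39286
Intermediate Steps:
a(L) = -208 (a(L) = -7 - 201 = -208)
-39494 - a(V) = -39494 - 1*(-208) = -39494 + 208 = -39286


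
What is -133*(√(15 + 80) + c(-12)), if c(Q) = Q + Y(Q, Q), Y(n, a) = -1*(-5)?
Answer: 931 - 133*√95 ≈ -365.32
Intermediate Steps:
Y(n, a) = 5
c(Q) = 5 + Q (c(Q) = Q + 5 = 5 + Q)
-133*(√(15 + 80) + c(-12)) = -133*(√(15 + 80) + (5 - 12)) = -133*(√95 - 7) = -133*(-7 + √95) = 931 - 133*√95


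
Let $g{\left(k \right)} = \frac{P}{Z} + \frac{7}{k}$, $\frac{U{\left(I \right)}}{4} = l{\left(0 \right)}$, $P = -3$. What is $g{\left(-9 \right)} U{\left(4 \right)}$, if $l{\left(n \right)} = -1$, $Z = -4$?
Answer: $\frac{1}{9} \approx 0.11111$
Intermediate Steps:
$U{\left(I \right)} = -4$ ($U{\left(I \right)} = 4 \left(-1\right) = -4$)
$g{\left(k \right)} = \frac{3}{4} + \frac{7}{k}$ ($g{\left(k \right)} = - \frac{3}{-4} + \frac{7}{k} = \left(-3\right) \left(- \frac{1}{4}\right) + \frac{7}{k} = \frac{3}{4} + \frac{7}{k}$)
$g{\left(-9 \right)} U{\left(4 \right)} = \left(\frac{3}{4} + \frac{7}{-9}\right) \left(-4\right) = \left(\frac{3}{4} + 7 \left(- \frac{1}{9}\right)\right) \left(-4\right) = \left(\frac{3}{4} - \frac{7}{9}\right) \left(-4\right) = \left(- \frac{1}{36}\right) \left(-4\right) = \frac{1}{9}$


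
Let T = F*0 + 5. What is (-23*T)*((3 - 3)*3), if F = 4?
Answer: 0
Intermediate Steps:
T = 5 (T = 4*0 + 5 = 0 + 5 = 5)
(-23*T)*((3 - 3)*3) = (-23*5)*((3 - 3)*3) = -0*3 = -115*0 = 0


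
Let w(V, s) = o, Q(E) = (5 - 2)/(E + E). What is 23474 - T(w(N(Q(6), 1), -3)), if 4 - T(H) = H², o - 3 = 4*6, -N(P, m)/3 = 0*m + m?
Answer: 24199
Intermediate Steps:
Q(E) = 3/(2*E) (Q(E) = 3/((2*E)) = 3*(1/(2*E)) = 3/(2*E))
N(P, m) = -3*m (N(P, m) = -3*(0*m + m) = -3*(0 + m) = -3*m)
o = 27 (o = 3 + 4*6 = 3 + 24 = 27)
w(V, s) = 27
T(H) = 4 - H²
23474 - T(w(N(Q(6), 1), -3)) = 23474 - (4 - 1*27²) = 23474 - (4 - 1*729) = 23474 - (4 - 729) = 23474 - 1*(-725) = 23474 + 725 = 24199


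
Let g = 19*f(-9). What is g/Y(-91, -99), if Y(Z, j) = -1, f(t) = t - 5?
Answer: 266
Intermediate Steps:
f(t) = -5 + t
g = -266 (g = 19*(-5 - 9) = 19*(-14) = -266)
g/Y(-91, -99) = -266/(-1) = -266*(-1) = 266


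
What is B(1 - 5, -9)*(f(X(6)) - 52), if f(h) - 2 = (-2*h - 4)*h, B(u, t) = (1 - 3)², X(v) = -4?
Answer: -264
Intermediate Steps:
B(u, t) = 4 (B(u, t) = (-2)² = 4)
f(h) = 2 + h*(-4 - 2*h) (f(h) = 2 + (-2*h - 4)*h = 2 + (-4 - 2*h)*h = 2 + h*(-4 - 2*h))
B(1 - 5, -9)*(f(X(6)) - 52) = 4*((2 - 4*(-4) - 2*(-4)²) - 52) = 4*((2 + 16 - 2*16) - 52) = 4*((2 + 16 - 32) - 52) = 4*(-14 - 52) = 4*(-66) = -264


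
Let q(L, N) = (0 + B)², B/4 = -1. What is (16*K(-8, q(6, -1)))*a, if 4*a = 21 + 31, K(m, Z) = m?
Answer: -1664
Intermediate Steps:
B = -4 (B = 4*(-1) = -4)
q(L, N) = 16 (q(L, N) = (0 - 4)² = (-4)² = 16)
a = 13 (a = (21 + 31)/4 = (¼)*52 = 13)
(16*K(-8, q(6, -1)))*a = (16*(-8))*13 = -128*13 = -1664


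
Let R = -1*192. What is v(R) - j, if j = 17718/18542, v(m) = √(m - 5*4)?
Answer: -8859/9271 + 2*I*√53 ≈ -0.95556 + 14.56*I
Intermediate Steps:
R = -192
v(m) = √(-20 + m) (v(m) = √(m - 20) = √(-20 + m))
j = 8859/9271 (j = 17718*(1/18542) = 8859/9271 ≈ 0.95556)
v(R) - j = √(-20 - 192) - 1*8859/9271 = √(-212) - 8859/9271 = 2*I*√53 - 8859/9271 = -8859/9271 + 2*I*√53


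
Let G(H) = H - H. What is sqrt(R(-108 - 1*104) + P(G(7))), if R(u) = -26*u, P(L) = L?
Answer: 2*sqrt(1378) ≈ 74.243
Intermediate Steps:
G(H) = 0
sqrt(R(-108 - 1*104) + P(G(7))) = sqrt(-26*(-108 - 1*104) + 0) = sqrt(-26*(-108 - 104) + 0) = sqrt(-26*(-212) + 0) = sqrt(5512 + 0) = sqrt(5512) = 2*sqrt(1378)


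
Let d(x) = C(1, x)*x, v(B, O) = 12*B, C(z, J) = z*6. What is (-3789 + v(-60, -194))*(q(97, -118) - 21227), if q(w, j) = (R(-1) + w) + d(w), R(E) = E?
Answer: 92655441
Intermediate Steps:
C(z, J) = 6*z
d(x) = 6*x (d(x) = (6*1)*x = 6*x)
q(w, j) = -1 + 7*w (q(w, j) = (-1 + w) + 6*w = -1 + 7*w)
(-3789 + v(-60, -194))*(q(97, -118) - 21227) = (-3789 + 12*(-60))*((-1 + 7*97) - 21227) = (-3789 - 720)*((-1 + 679) - 21227) = -4509*(678 - 21227) = -4509*(-20549) = 92655441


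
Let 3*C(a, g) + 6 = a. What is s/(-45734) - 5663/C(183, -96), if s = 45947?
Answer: -261702515/2698306 ≈ -96.988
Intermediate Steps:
C(a, g) = -2 + a/3
s/(-45734) - 5663/C(183, -96) = 45947/(-45734) - 5663/(-2 + (1/3)*183) = 45947*(-1/45734) - 5663/(-2 + 61) = -45947/45734 - 5663/59 = -261702515/2698306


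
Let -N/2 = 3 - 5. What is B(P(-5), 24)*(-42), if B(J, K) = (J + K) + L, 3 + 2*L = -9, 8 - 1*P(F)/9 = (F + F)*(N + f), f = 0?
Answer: -18900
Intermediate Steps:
N = 4 (N = -2*(3 - 5) = -2*(-2) = 4)
P(F) = 72 - 72*F (P(F) = 72 - 9*(F + F)*(4 + 0) = 72 - 9*2*F*4 = 72 - 72*F)
L = -6 (L = -3/2 + (½)*(-9) = -3/2 - 9/2 = -6)
B(J, K) = -6 + J + K (B(J, K) = (J + K) - 6 = -6 + J + K)
B(P(-5), 24)*(-42) = (-6 + (72 - 72*(-5)) + 24)*(-42) = (-6 + (72 + 360) + 24)*(-42) = (-6 + 432 + 24)*(-42) = 450*(-42) = -18900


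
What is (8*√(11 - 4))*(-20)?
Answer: -160*√7 ≈ -423.32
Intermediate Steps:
(8*√(11 - 4))*(-20) = (8*√7)*(-20) = -160*√7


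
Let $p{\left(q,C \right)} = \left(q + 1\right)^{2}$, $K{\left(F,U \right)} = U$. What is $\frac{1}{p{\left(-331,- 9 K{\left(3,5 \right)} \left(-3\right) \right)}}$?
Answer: $\frac{1}{108900} \approx 9.1827 \cdot 10^{-6}$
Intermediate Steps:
$p{\left(q,C \right)} = \left(1 + q\right)^{2}$
$\frac{1}{p{\left(-331,- 9 K{\left(3,5 \right)} \left(-3\right) \right)}} = \frac{1}{\left(1 - 331\right)^{2}} = \frac{1}{\left(-330\right)^{2}} = \frac{1}{108900}$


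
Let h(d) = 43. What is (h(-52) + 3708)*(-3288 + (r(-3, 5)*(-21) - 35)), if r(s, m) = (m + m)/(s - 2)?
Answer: -12307031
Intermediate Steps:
r(s, m) = 2*m/(-2 + s) (r(s, m) = (2*m)/(-2 + s) = 2*m/(-2 + s))
(h(-52) + 3708)*(-3288 + (r(-3, 5)*(-21) - 35)) = (43 + 3708)*(-3288 + ((2*5/(-2 - 3))*(-21) - 35)) = 3751*(-3288 + ((2*5/(-5))*(-21) - 35)) = 3751*(-3288 + ((2*5*(-1/5))*(-21) - 35)) = 3751*(-3288 + (-2*(-21) - 35)) = 3751*(-3288 + (42 - 35)) = 3751*(-3288 + 7) = 3751*(-3281) = -12307031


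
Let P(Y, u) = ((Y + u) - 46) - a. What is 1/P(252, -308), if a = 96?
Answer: -1/198 ≈ -0.0050505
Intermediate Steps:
P(Y, u) = -142 + Y + u (P(Y, u) = ((Y + u) - 46) - 1*96 = (-46 + Y + u) - 96 = -142 + Y + u)
1/P(252, -308) = 1/(-142 + 252 - 308) = 1/(-198) = -1/198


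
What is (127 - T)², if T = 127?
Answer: 0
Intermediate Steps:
(127 - T)² = (127 - 1*127)² = (127 - 127)² = 0² = 0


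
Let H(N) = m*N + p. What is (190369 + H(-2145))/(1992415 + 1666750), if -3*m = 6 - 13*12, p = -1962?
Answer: 81157/3659165 ≈ 0.022179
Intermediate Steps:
m = 50 (m = -(6 - 13*12)/3 = -(6 - 156)/3 = -⅓*(-150) = 50)
H(N) = -1962 + 50*N (H(N) = 50*N - 1962 = -1962 + 50*N)
(190369 + H(-2145))/(1992415 + 1666750) = (190369 + (-1962 + 50*(-2145)))/(1992415 + 1666750) = (190369 + (-1962 - 107250))/3659165 = (190369 - 109212)*(1/3659165) = 81157*(1/3659165) = 81157/3659165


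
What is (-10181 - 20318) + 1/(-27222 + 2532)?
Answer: -753020311/24690 ≈ -30499.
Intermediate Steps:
(-10181 - 20318) + 1/(-27222 + 2532) = -30499 + 1/(-24690) = -30499 - 1/24690 = -753020311/24690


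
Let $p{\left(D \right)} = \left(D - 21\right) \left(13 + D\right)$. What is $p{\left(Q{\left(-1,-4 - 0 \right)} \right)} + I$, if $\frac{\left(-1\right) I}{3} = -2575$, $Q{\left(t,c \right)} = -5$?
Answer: $7517$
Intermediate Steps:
$p{\left(D \right)} = \left(-21 + D\right) \left(13 + D\right)$
$I = 7725$ ($I = \left(-3\right) \left(-2575\right) = 7725$)
$p{\left(Q{\left(-1,-4 - 0 \right)} \right)} + I = \left(-273 + \left(-5\right)^{2} - -40\right) + 7725 = \left(-273 + 25 + 40\right) + 7725 = -208 + 7725 = 7517$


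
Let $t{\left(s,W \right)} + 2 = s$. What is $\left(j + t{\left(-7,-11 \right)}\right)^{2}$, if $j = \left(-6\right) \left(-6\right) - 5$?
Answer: $484$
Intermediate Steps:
$t{\left(s,W \right)} = -2 + s$
$j = 31$ ($j = 36 - 5 = 31$)
$\left(j + t{\left(-7,-11 \right)}\right)^{2} = \left(31 - 9\right)^{2} = 22^{2} = 484$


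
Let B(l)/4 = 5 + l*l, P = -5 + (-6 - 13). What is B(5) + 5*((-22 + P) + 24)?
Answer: 10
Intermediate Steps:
P = -24 (P = -5 - 19 = -24)
B(l) = 20 + 4*l**2 (B(l) = 4*(5 + l*l) = 4*(5 + l**2) = 20 + 4*l**2)
B(5) + 5*((-22 + P) + 24) = (20 + 4*5**2) + 5*((-22 - 24) + 24) = (20 + 4*25) + 5*(-46 + 24) = (20 + 100) + 5*(-22) = 120 - 110 = 10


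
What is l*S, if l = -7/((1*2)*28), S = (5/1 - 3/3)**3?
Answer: -8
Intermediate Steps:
S = 64 (S = (5*1 - 3*1/3)**3 = (5 - 1)**3 = 4**3 = 64)
l = -1/8 (l = -7/(2*28) = -7/56 = -7*1/56 = -1/8 ≈ -0.12500)
l*S = -1/8*64 = -8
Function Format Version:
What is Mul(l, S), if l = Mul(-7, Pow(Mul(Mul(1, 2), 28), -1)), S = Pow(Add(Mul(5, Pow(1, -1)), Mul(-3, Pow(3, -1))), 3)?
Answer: -8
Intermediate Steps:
S = 64 (S = Pow(Add(Mul(5, 1), Mul(-3, Rational(1, 3))), 3) = Pow(Add(5, -1), 3) = Pow(4, 3) = 64)
l = Rational(-1, 8) (l = Mul(-7, Pow(Mul(2, 28), -1)) = Mul(-7, Pow(56, -1)) = Mul(-7, Rational(1, 56)) = Rational(-1, 8) ≈ -0.12500)
Mul(l, S) = Mul(Rational(-1, 8), 64) = -8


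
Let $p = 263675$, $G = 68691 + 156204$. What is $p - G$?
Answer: $38780$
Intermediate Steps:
$G = 224895$
$p - G = 263675 - 224895 = 38780$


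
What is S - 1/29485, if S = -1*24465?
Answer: -721350526/29485 ≈ -24465.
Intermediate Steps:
S = -24465
S - 1/29485 = -24465 - 1/29485 = -721350526/29485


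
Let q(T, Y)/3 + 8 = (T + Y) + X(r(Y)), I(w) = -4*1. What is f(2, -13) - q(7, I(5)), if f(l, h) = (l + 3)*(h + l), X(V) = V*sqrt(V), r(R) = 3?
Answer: -40 - 9*sqrt(3) ≈ -55.588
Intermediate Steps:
X(V) = V**(3/2)
I(w) = -4
f(l, h) = (3 + l)*(h + l)
q(T, Y) = -24 + 3*T + 3*Y + 9*sqrt(3) (q(T, Y) = -24 + 3*((T + Y) + 3**(3/2)) = -24 + 3*((T + Y) + 3*sqrt(3)) = -24 + 3*(T + Y + 3*sqrt(3)) = -24 + (3*T + 3*Y + 9*sqrt(3)) = -24 + 3*T + 3*Y + 9*sqrt(3))
f(2, -13) - q(7, I(5)) = (2**2 + 3*(-13) + 3*2 - 13*2) - (-24 + 3*7 + 3*(-4) + 9*sqrt(3)) = (4 - 39 + 6 - 26) - (-24 + 21 - 12 + 9*sqrt(3)) = -55 - (-15 + 9*sqrt(3)) = -55 + (15 - 9*sqrt(3)) = -40 - 9*sqrt(3)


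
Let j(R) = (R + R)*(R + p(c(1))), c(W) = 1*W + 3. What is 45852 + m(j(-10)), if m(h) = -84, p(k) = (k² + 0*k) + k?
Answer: 45768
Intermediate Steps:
c(W) = 3 + W (c(W) = W + 3 = 3 + W)
p(k) = k + k² (p(k) = (k² + 0) + k = k² + k = k + k²)
j(R) = 2*R*(20 + R) (j(R) = (R + R)*(R + (3 + 1)*(1 + (3 + 1))) = (2*R)*(R + 4*(1 + 4)) = (2*R)*(R + 4*5) = (2*R)*(R + 20) = (2*R)*(20 + R) = 2*R*(20 + R))
45852 + m(j(-10)) = 45852 - 84 = 45768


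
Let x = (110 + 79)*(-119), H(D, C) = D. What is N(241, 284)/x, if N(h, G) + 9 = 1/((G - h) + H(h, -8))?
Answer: 365/912492 ≈ 0.00040000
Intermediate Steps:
N(h, G) = -9 + 1/G (N(h, G) = -9 + 1/((G - h) + h) = -9 + 1/G)
x = -22491 (x = 189*(-119) = -22491)
N(241, 284)/x = (-9 + 1/284)/(-22491) = (-9 + 1/284)*(-1/22491) = -2555/284*(-1/22491) = 365/912492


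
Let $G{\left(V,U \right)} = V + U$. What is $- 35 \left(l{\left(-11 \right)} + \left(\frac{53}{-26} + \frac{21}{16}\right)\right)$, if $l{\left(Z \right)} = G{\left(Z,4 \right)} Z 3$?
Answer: $- \frac{1676395}{208} \approx -8059.6$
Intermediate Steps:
$G{\left(V,U \right)} = U + V$
$l{\left(Z \right)} = 3 Z \left(4 + Z\right)$ ($l{\left(Z \right)} = \left(4 + Z\right) Z 3 = Z \left(4 + Z\right) 3 = 3 Z \left(4 + Z\right)$)
$- 35 \left(l{\left(-11 \right)} + \left(\frac{53}{-26} + \frac{21}{16}\right)\right) = - 35 \left(3 \left(-11\right) \left(4 - 11\right) + \left(\frac{53}{-26} + \frac{21}{16}\right)\right) = - 35 \left(3 \left(-11\right) \left(-7\right) + \left(53 \left(- \frac{1}{26}\right) + 21 \cdot \frac{1}{16}\right)\right) = - 35 \left(231 + \left(- \frac{53}{26} + \frac{21}{16}\right)\right) = - 35 \left(231 - \frac{151}{208}\right) = \left(-35\right) \frac{47897}{208} = - \frac{1676395}{208}$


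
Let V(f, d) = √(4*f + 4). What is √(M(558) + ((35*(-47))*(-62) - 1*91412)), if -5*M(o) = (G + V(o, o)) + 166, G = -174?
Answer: √(264490 - 10*√559)/5 ≈ 102.81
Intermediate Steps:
V(f, d) = √(4 + 4*f)
M(o) = 8/5 - 2*√(1 + o)/5 (M(o) = -((-174 + 2*√(1 + o)) + 166)/5 = -(-8 + 2*√(1 + o))/5 = 8/5 - 2*√(1 + o)/5)
√(M(558) + ((35*(-47))*(-62) - 1*91412)) = √((8/5 - 2*√(1 + 558)/5) + ((35*(-47))*(-62) - 1*91412)) = √((8/5 - 2*√559/5) + (-1645*(-62) - 91412)) = √((8/5 - 2*√559/5) + (101990 - 91412)) = √((8/5 - 2*√559/5) + 10578) = √(52898/5 - 2*√559/5)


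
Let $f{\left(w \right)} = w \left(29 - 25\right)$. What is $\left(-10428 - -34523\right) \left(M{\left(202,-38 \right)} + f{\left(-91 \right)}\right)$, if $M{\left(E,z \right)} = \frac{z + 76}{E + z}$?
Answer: $- \frac{718729755}{82} \approx -8.765 \cdot 10^{6}$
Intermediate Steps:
$f{\left(w \right)} = 4 w$ ($f{\left(w \right)} = w 4 = 4 w$)
$M{\left(E,z \right)} = \frac{76 + z}{E + z}$
$\left(-10428 - -34523\right) \left(M{\left(202,-38 \right)} + f{\left(-91 \right)}\right) = \left(-10428 - -34523\right) \left(\frac{76 - 38}{202 - 38} + 4 \left(-91\right)\right) = \left(-10428 + 34523\right) \left(\frac{1}{164} \cdot 38 - 364\right) = 24095 \left(\frac{1}{164} \cdot 38 - 364\right) = 24095 \left(\frac{19}{82} - 364\right) = 24095 \left(- \frac{29829}{82}\right) = - \frac{718729755}{82}$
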